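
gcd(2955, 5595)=15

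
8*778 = 6224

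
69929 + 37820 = 107749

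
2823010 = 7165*394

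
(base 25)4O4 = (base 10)3104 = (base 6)22212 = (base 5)44404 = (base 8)6040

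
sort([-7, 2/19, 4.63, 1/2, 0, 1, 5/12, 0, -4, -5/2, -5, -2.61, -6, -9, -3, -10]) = [-10, -9, -7, -6, -5, -4, -3, -2.61, -5/2, 0, 0, 2/19, 5/12, 1/2, 1, 4.63]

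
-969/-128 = 7 + 73/128 ≈ 7.57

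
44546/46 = 22273/23 ≈ 968.39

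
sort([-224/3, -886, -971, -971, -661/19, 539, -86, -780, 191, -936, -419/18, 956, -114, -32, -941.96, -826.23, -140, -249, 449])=[-971, -971, -941.96, -936, -886, -826.23, -780, -249, -140, -114, -86, -224/3, -661/19, -32, -419/18, 191, 449, 539, 956]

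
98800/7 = 14114 + 2/7 ≈ 14114.29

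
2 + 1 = 3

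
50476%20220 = 10036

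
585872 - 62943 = 522929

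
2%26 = 2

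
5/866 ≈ 0.00577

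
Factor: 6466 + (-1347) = 5119^1 = 5119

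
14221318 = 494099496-479878178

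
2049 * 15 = 30735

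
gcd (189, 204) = 3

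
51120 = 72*710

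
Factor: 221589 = 3^3 * 29^1 * 283^1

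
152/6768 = 19/846 ≈ 0.0225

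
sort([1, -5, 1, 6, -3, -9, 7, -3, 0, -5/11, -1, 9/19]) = [-9, -5, -3, -3, -1, -5/11, 0, 9/19, 1, 1, 6, 7]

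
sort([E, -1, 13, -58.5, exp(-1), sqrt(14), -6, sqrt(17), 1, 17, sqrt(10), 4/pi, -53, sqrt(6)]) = [-58.5, -53, -6, -1, exp(-1), 1, 4/pi, sqrt(6), E, sqrt(10), sqrt(14), sqrt(17), 13, 17]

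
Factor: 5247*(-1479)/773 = -1*3^3*11^1*17^1*29^1*53^1*773^(-1) = -7760313/773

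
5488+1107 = 6595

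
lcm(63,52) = 3276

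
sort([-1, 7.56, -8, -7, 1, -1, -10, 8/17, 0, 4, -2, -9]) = [-10, -9, -8, -7, -2, -1, -1, 0, 8/17, 1, 4, 7.56]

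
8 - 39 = -31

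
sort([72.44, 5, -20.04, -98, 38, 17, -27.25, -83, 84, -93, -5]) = [-98, -93, -83, -27.25, -20.04, -5, 5, 17, 38, 72.44, 84]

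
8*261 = 2088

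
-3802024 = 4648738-8450762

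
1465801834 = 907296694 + 558505140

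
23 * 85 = 1955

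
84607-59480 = 25127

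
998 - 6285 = -5287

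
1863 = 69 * 27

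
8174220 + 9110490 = 17284710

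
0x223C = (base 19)1555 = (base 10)8764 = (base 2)10001000111100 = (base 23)GD1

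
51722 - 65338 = -13616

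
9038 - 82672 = -73634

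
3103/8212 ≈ 0.378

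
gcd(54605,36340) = 5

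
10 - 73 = -63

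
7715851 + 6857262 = 14573113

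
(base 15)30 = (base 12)39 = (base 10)45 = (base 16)2d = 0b101101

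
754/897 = 58/69 ≈ 0.841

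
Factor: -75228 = -1*2^2*3^1*6269^1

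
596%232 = 132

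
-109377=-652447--543070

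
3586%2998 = 588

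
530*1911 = 1012830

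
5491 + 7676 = 13167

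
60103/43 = 1397 + 32/43 ≈ 1397.74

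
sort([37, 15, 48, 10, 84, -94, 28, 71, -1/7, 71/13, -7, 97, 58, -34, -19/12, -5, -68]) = [-94, -68, -34, -7, -5, -19/12, -1/7, 71/13, 10, 15, 28, 37, 48, 58, 71, 84, 97]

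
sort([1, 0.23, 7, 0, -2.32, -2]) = [-2.32, -2, 0, 0.23, 1, 7]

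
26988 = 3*8996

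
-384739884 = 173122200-557862084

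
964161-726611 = 237550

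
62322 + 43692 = 106014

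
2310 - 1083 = 1227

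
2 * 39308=78616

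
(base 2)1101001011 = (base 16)34b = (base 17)2fa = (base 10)843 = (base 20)223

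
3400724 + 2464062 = 5864786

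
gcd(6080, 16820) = 20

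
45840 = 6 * 7640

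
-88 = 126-214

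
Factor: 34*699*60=2^3*3^2*5^1*17^1*233^1=1425960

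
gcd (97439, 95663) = 1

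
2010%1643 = 367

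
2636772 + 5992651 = 8629423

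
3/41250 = 1/13750 ≈ 0.0000727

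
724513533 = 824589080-100075547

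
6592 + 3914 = 10506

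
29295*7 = 205065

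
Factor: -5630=-1*2^1*5^1*563^1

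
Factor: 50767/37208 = 2^(-3)*4651^(-1)*50767^1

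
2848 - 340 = 2508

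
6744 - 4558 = 2186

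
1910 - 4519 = -2609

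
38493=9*4277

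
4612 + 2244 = 6856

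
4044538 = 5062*799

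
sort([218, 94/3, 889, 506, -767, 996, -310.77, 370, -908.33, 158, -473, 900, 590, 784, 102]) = [-908.33, -767, -473, -310.77, 94/3, 102, 158, 218, 370, 506, 590, 784, 889, 900, 996]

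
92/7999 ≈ 0.0115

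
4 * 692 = 2768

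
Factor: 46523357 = 46523357^1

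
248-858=-610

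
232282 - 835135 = -602853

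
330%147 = 36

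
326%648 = 326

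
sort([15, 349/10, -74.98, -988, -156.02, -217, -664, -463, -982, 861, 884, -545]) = [-988, -982, -664, -545, -463, -217, -156.02, -74.98, 15, 349/10, 861, 884]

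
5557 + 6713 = 12270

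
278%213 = 65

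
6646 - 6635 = 11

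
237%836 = 237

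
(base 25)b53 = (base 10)7003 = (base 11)5297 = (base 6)52231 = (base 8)15533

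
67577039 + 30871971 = 98449010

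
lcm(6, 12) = 12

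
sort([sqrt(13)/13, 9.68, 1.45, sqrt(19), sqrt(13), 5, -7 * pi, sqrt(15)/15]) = [-7 * pi, sqrt(15)/15, sqrt(13)/13, 1.45, sqrt(13), sqrt(19), 5, 9.68]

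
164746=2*82373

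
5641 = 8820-3179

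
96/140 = 24/35 ≈ 0.686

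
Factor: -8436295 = -1*5^1*7^1*241037^1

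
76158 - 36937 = 39221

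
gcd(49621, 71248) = 1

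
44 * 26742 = 1176648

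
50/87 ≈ 0.575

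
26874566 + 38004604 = 64879170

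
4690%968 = 818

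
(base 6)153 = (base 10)69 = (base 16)45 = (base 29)2b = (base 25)2j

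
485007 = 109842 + 375165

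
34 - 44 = -10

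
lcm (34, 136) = 136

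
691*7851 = 5425041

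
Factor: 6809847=3^1 * 11^1 * 19^1 * 10861^1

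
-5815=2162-7977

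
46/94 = 23/47 ≈ 0.489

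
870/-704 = -1 - 83/352 ≈ -1.24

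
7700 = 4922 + 2778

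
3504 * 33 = 115632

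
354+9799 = 10153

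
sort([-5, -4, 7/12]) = [-5, -4, 7/12]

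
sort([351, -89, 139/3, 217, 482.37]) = [-89, 139/3, 217, 351, 482.37]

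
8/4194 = 4/2097 ≈ 0.00191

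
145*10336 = 1498720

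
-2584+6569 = 3985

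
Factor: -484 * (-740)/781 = 2^4 * 5^1 * 11^1 * 37^1 * 71^(-1) = 32560/71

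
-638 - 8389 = -9027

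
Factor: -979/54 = -1 * 2^(-1) * 3^(-3) * 11^1 * 89^1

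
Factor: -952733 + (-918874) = -1 * 3^1 * 623869^1 = -1871607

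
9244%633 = 382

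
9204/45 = 204 + 8/15 ≈ 204.53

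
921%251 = 168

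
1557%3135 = 1557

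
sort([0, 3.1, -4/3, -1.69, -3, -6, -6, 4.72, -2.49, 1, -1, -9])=[-9, -6, -6, -3, -2.49, -1.69, -4/3, -1, 0, 1, 3.1, 4.72]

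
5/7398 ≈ 0.000676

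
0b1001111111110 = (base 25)84i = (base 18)fe6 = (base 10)5118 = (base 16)13fe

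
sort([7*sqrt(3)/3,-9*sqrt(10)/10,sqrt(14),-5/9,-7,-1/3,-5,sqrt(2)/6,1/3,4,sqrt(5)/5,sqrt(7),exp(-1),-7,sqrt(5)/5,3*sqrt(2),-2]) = [-7,-7,-5,-9*sqrt(10)/10,-2,-5/9,-1/3,sqrt(2)/6,1/3,exp(-1),sqrt(5)/5,sqrt(5)/5,sqrt(7),sqrt(14),4,7*sqrt(3)/3,3*sqrt(2)]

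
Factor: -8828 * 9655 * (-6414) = 2^3 * 3^1 * 5^1 * 1069^1 * 1931^1 * 2207^1 = 546693056760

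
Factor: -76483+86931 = 2^4*653^1 = 10448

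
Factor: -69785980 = -1*2^2*5^1*11^1*317209^1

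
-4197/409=-10-107/409 ≈ -10.26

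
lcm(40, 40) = 40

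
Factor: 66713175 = 3^2*5^2*296503^1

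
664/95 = 6 + 94/95 ≈ 6.99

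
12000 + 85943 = 97943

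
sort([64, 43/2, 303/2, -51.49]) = [-51.49, 43/2, 64, 303/2]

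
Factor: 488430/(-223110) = -1 * 3^4 * 37^(-1) = -81/37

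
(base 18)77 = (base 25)58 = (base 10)133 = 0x85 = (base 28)4l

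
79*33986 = 2684894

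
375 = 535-160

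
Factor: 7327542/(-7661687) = -1*2^1*3^1*11^(-1)*229^1*5333^1*696517^(-1) 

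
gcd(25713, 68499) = 9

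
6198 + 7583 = 13781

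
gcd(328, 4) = 4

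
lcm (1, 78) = 78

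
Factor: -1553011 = -1*1553011^1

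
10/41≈0.244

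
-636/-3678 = 106/613 ≈ 0.173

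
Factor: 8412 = 2^2*3^1*701^1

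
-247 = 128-375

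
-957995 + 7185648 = 6227653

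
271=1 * 271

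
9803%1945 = 78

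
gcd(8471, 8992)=1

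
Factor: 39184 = 2^4*31^1*79^1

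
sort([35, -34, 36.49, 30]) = [-34, 30, 35, 36.49]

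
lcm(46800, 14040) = 140400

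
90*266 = 23940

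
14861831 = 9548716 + 5313115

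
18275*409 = 7474475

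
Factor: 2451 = 3^1 * 19^1 * 43^1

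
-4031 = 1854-5885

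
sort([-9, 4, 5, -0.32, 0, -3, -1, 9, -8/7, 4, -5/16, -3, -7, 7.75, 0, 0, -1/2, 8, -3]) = [-9, -7, -3, -3, -3, -8/7, -1, -1/2, -0.32, -5/16, 0, 0, 0, 4, 4, 5, 7.75, 8, 9]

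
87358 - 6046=81312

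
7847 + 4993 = 12840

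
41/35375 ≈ 0.00116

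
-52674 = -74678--22004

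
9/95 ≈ 0.0947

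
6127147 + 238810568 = 244937715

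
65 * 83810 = 5447650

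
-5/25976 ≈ -0.000192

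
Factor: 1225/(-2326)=-1 * 2^(-1) * 5^2 * 7^2 * 1163^(-1)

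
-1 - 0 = -1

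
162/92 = 81/46 ≈ 1.76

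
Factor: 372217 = 31^1*12007^1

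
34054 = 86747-52693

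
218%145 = 73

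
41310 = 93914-52604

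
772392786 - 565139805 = 207252981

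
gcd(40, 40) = 40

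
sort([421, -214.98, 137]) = [-214.98, 137, 421]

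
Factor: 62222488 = 2^3*7777811^1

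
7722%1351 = 967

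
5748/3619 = 1 + 2129/3619 ≈ 1.59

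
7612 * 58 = 441496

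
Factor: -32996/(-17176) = 2^(-1)*19^(-1)*73^1 = 73/38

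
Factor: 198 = 2^1 * 3^2 * 11^1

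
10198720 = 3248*3140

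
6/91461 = 2/30487 ≈ 0.0000656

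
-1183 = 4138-5321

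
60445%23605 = 13235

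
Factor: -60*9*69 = -1*2^2*3^4*5^1*23^1 = -37260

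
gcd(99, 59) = 1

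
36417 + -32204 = 4213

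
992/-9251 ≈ -0.107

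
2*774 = 1548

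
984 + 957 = 1941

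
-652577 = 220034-872611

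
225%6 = 3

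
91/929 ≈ 0.0980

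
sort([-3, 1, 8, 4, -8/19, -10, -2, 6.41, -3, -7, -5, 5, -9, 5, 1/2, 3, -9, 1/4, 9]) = [-10, -9, -9, -7, -5, -3, -3, -2, -8/19, 1/4, 1/2, 1, 3, 4, 5, 5, 6.41, 8, 9]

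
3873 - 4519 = -646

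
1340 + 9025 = 10365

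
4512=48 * 94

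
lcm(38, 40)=760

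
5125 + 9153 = 14278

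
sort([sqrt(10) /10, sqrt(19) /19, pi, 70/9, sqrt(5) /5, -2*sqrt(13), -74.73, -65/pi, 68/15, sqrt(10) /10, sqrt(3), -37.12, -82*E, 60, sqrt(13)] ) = [-82*E, -74.73, -37.12, -65/pi, -2*sqrt(13), sqrt(19) /19, sqrt(10) /10, sqrt(10) /10, sqrt(5) /5, sqrt(3), pi, sqrt(13), 68/15, 70/9, 60] 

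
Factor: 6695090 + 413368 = 2^1*3^1*7^1*169249^1 = 7108458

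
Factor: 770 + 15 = 5^1*157^1 = 785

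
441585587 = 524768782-83183195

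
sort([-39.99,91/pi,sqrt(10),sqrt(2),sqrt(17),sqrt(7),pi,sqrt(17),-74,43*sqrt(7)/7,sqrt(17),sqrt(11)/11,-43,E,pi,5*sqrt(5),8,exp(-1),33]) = [-74,-43,-39.99,sqrt(11)/11,exp(-1),sqrt(2),sqrt(7),E,pi,pi,sqrt(10),sqrt(17),sqrt(17),sqrt(17),8,5*sqrt(5),43*sqrt(7)/7,91/pi,33]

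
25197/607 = 41+310/607 ≈ 41.51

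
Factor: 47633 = 19^1*23^1*109^1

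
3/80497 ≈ 0.0000373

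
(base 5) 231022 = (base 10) 8262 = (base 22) h1c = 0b10000001000110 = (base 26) c5k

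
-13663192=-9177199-4485993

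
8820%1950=1020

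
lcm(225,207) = 5175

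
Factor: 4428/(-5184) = -1 * 2^(-4) * 3^(-1) * 41^1 = -41/48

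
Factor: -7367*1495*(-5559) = 3^1*5^1*13^1*17^1*23^1*53^1*109^1*139^1 = 61224963735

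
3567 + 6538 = 10105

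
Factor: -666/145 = -1*2^1*3^2*5^ (-1)*29^ (-1)*37^1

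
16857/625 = 26 + 607/625 ≈ 26.97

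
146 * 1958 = 285868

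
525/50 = 21/2 = 10.50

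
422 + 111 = 533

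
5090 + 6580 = 11670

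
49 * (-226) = -11074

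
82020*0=0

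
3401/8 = 425 + 1/8 ≈ 425.13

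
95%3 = 2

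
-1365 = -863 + -502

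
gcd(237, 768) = 3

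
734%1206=734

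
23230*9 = 209070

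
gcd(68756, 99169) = 1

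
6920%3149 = 622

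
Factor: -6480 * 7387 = -1 * 2^4 * 3^4 * 5^1 * 83^1 * 89^1 = -47867760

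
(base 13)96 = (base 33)3o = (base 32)3r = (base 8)173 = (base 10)123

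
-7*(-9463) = 66241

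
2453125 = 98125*25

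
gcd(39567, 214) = 1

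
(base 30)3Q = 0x74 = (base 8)164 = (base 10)116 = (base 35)3B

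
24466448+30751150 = 55217598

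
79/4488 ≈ 0.0176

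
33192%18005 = 15187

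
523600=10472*50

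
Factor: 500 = 2^2*5^3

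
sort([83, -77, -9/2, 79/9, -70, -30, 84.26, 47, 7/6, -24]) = [-77, -70, -30, -24, -9/2, 7/6, 79/9, 47, 83, 84.26]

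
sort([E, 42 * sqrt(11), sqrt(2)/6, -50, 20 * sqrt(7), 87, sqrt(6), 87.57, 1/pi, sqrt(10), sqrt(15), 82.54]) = [-50, sqrt(2)/6, 1/pi, sqrt(6), E, sqrt(10), sqrt(15), 20 * sqrt(7), 82.54, 87, 87.57, 42 * sqrt(11)]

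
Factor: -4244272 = -1*2^4*31^1*43^1*199^1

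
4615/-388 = -11 - 347/388 ≈ -11.89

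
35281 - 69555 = -34274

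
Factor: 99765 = 3^3*5^1*739^1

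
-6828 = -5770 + -1058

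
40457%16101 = 8255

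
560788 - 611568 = -50780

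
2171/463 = 4 + 319/463 ≈ 4.69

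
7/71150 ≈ 0.0000984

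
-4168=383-4551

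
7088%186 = 20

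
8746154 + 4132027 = 12878181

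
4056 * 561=2275416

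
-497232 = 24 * (-20718)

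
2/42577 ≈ 0.0000470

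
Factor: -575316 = -1 * 2^2 * 3^3 * 7^1 * 761^1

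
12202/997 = 12+238/997 ≈ 12.24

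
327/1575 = 109/525 ≈ 0.208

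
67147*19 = 1275793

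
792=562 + 230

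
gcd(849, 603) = 3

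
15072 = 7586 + 7486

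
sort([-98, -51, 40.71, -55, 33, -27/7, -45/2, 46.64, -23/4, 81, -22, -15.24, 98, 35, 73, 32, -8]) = [-98, -55, -51, -45/2, -22, -15.24, -8, -23/4, -27/7, 32, 33, 35, 40.71, 46.64, 73, 81, 98]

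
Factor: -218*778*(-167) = 2^2*109^1*167^1*389^1 = 28323868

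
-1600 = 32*(-50)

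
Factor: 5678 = 2^1 * 17^1 * 167^1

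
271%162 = 109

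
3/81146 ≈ 0.0000370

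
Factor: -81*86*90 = -1*2^2*3^6*5^1*43^1 = -626940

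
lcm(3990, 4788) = 23940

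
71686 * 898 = 64374028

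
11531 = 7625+3906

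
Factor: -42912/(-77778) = 2^4*29^(-1) = 16/29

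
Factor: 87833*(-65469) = -1*3^1*139^1*157^1*87833^1 = -5750338677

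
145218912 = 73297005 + 71921907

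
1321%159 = 49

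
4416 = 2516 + 1900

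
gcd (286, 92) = 2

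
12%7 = 5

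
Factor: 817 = 19^1 * 43^1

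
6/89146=3/44573 ≈ 0.0000673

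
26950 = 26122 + 828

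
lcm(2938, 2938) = 2938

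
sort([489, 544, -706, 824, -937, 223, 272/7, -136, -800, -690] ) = [-937, -800, -706, -690, -136, 272/7, 223, 489, 544, 824] 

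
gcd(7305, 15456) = 3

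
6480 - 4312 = 2168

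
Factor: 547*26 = 2^1*13^1*547^1 = 14222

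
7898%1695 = 1118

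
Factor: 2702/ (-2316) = -1*2^ (-1)*3^ (-1)*7^1 = -7/6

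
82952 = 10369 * 8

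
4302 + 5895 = 10197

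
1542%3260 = 1542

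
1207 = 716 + 491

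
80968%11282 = 1994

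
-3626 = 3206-6832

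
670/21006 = 335/10503 ≈ 0.0319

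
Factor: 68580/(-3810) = -1 * 2^1 * 3^2 = -18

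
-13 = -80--67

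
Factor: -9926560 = -1 * 2^5 * 5^1 * 7^1 * 8863^1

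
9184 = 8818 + 366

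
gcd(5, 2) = 1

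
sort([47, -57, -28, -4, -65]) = [-65, -57, -28, -4, 47]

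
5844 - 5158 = 686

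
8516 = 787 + 7729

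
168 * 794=133392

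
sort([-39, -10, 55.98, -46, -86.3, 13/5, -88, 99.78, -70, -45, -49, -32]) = [-88, -86.3, -70, -49, -46, -45, -39, -32, -10, 13/5, 55.98, 99.78]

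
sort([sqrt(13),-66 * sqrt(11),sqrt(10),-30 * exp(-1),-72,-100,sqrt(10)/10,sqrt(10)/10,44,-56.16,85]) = [-66 * sqrt(11),-100,-72,-56.16,-30 * exp(-1),sqrt(10)/10,sqrt(10)/10,sqrt(10),sqrt(13),44,85]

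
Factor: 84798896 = 2^4 * 7^1 * 13^1 * 139^1 * 419^1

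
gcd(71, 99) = 1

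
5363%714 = 365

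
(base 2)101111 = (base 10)47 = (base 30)1h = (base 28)1j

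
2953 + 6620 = 9573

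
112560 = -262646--375206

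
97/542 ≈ 0.179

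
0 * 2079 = 0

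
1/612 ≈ 0.00163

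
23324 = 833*28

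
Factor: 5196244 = 2^2*1299061^1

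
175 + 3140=3315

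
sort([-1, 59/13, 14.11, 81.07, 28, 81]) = [-1, 59/13, 14.11, 28, 81, 81.07]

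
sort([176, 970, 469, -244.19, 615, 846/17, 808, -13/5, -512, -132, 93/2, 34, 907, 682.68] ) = [-512, -244.19, -132, -13/5, 34, 93/2, 846/17, 176, 469, 615, 682.68, 808, 907, 970] 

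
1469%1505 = 1469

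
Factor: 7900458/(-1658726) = -1*3^1*59^(-1)*14057^(-1)*1316743^1 = -3950229/829363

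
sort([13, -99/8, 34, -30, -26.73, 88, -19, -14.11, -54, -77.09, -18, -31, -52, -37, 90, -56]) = [-77.09, -56, -54, -52, -37, -31, -30, -26.73, -19, -18, -14.11, -99/8, 13, 34, 88, 90]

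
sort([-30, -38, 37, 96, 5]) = [-38, -30, 5, 37, 96]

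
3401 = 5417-2016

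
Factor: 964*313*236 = 2^4*59^1*241^1*313^1 = 71208752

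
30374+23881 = 54255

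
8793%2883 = 144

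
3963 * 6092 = 24142596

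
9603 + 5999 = 15602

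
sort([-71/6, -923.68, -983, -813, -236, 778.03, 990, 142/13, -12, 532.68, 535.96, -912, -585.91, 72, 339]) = [-983, -923.68, -912, -813, -585.91, -236, -12, -71/6, 142/13, 72, 339, 532.68, 535.96, 778.03, 990]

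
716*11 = 7876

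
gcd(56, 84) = 28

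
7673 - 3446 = 4227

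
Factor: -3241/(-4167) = 3^(-2)*7^1 = 7/9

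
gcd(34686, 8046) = 18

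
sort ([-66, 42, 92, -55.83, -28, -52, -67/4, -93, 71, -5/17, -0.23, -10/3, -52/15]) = [-93, -66, -55.83, -52, -28, -67/4, -52/15, -10/3, -5/17, -0.23, 42, 71, 92]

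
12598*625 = 7873750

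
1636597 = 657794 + 978803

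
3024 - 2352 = 672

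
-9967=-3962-6005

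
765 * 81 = 61965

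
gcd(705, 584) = 1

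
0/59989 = 0 = 0.00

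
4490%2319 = 2171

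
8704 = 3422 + 5282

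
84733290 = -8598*(-9855)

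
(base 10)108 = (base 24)4c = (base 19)5d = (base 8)154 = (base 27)40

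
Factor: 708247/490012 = 2^(-2)*167^1*4241^1*122503^(-1)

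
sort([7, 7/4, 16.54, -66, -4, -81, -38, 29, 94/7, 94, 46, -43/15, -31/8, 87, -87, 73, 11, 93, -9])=[-87, -81, -66, -38, -9, -4, -31/8, -43/15, 7/4, 7, 11, 94/7, 16.54, 29, 46, 73, 87, 93, 94]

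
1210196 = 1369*884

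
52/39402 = 26/19701 ≈ 0.00132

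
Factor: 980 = 2^2*5^1*7^2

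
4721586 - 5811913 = -1090327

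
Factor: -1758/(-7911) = 2^1*3^(-2) = 2/9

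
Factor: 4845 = 3^1 * 5^1 * 17^1 * 19^1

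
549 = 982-433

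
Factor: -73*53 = -1*53^1*73^1 = -3869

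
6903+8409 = 15312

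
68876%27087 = 14702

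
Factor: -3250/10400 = -1 * 2^(-4) * 5^1 = -5/16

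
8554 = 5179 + 3375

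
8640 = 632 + 8008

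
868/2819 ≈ 0.308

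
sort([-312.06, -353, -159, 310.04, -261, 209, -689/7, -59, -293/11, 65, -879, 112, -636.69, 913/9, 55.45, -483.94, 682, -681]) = [-879, -681, -636.69, -483.94, -353, -312.06, -261, -159, -689/7, -59, -293/11, 55.45, 65, 913/9, 112, 209, 310.04, 682]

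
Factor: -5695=-1 * 5^1 * 17^1 * 67^1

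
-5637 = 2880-8517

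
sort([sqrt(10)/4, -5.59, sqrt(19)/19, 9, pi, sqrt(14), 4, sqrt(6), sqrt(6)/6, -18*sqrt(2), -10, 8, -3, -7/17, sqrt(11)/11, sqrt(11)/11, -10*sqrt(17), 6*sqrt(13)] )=[-10*sqrt(17), -18*sqrt(2), -10, -5.59, -3, -7/17, sqrt(19)/19, sqrt(11)/11, sqrt(11)/11, sqrt(6)/6, sqrt(10)/4, sqrt(6), pi, sqrt(14), 4, 8, 9, 6*sqrt(13)] 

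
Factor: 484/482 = 2^1*11^2*241^(-1) = 242/241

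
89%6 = 5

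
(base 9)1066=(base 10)789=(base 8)1425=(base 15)379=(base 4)30111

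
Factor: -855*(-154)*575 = 2^1*3^2*5^3*7^1*11^1*19^1*23^1 = 75710250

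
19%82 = 19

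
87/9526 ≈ 0.00913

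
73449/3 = 24483 = 24483.00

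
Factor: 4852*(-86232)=-1*2^5*3^1*1213^1*3593^1=-418397664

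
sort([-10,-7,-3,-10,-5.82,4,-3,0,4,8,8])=[-10,-10,-7,-5.82,-3,-3,0,4,4,8,8]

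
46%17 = 12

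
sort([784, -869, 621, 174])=[-869, 174, 621, 784]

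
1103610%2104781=1103610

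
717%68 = 37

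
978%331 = 316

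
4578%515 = 458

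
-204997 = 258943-463940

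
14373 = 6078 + 8295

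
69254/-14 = -4946 - 5/7 ≈ -4946.71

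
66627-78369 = -11742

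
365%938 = 365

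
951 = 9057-8106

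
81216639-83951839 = -2735200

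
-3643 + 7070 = 3427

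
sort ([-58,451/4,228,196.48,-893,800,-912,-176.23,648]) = [-912,-893,-176.23,-58,451/4,196.48,228,648,800]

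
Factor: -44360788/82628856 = -1 * 2^(-1) * 3^(-3) * 53^1 * 209249^1 * 382541^(-1) = -11090197/20657214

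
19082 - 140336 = -121254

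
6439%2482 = 1475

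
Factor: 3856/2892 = 2^2*3^(-1) = 4/3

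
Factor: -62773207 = -1 * 7^1 * 19^2 * 24841^1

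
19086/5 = 3817 + 1/5 = 3817.20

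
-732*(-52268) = 38260176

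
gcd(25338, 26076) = 246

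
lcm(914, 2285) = 4570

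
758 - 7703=-6945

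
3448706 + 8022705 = 11471411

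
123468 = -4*(-30867) 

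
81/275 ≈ 0.295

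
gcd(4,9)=1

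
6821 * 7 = 47747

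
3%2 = 1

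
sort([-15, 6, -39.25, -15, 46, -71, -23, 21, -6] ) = [-71, -39.25, -23, -15, -15, -6, 6, 21, 46] 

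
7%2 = 1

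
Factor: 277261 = 277261^1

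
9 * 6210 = 55890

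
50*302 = 15100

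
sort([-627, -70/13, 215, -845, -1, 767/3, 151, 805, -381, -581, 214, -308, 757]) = [-845, -627, -581, -381, -308, -70/13, -1, 151, 214, 215, 767/3, 757, 805]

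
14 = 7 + 7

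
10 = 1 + 9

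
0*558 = 0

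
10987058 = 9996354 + 990704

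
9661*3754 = 36267394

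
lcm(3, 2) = 6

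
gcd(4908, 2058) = 6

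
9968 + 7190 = 17158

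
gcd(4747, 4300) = 1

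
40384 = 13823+26561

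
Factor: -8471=-1*43^1*197^1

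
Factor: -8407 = -1*7^1*1201^1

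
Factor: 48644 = 2^2*12161^1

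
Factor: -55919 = -1 * 199^1 * 281^1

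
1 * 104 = 104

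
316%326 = 316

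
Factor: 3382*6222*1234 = 2^3*3^1*17^1*19^1*61^1*89^1*617^1 = 25966820136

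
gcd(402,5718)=6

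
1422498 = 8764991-7342493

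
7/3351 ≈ 0.00209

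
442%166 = 110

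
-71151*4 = -284604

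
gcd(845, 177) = 1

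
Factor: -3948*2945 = -1*2^2*3^1*5^1*7^1*19^1*31^1*47^1 = -11626860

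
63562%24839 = 13884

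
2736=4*684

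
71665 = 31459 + 40206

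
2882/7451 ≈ 0.387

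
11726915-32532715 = -20805800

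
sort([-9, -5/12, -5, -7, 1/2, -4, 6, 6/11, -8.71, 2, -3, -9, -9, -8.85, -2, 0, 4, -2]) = [-9, -9, -9, -8.85, -8.71, -7, -5, -4, -3, -2, -2, -5/12, 0, 1/2, 6/11, 2, 4, 6]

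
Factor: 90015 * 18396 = 2^2 * 3^3 * 5^1 * 7^1 * 17^1 * 73^1 * 353^1 = 1655915940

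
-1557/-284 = 5+137/284 ≈ 5.48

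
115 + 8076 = 8191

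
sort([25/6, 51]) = [25/6, 51]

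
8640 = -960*(-9)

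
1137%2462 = 1137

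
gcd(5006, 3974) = 2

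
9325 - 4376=4949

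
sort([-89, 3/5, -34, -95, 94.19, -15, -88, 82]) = [-95, -89, -88, -34, -15, 3/5, 82, 94.19]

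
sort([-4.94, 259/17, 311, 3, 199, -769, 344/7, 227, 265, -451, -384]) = [-769, -451, -384, -4.94, 3, 259/17, 344/7, 199, 227, 265, 311]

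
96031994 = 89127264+6904730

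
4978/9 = 553 + 1/9 ≈ 553.11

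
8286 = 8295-9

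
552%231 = 90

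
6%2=0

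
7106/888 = 8 + 1/444 ≈ 8.00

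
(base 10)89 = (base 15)5e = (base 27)38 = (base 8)131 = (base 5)324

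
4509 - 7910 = -3401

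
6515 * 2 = 13030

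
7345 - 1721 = 5624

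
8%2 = 0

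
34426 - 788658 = -754232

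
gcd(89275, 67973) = 1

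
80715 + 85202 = 165917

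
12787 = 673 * 19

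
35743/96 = 372+31/96 ≈ 372.32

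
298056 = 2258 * 132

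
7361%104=81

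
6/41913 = 2/13971 ≈ 0.000143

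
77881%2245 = 1551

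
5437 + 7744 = 13181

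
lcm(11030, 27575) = 55150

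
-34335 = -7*4905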